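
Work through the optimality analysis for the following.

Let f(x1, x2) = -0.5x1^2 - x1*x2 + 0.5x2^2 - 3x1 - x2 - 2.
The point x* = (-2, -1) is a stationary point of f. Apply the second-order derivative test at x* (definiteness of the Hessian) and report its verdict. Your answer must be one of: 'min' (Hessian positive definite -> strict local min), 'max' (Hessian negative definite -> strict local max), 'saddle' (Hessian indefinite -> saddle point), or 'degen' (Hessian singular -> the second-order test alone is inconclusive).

Compute the Hessian H = grad^2 f:
  H = [[-1, -1], [-1, 1]]
Verify stationarity: grad f(x*) = H x* + g = (0, 0).
Eigenvalues of H: -1.4142, 1.4142.
Eigenvalues have mixed signs, so H is indefinite -> x* is a saddle point.

saddle


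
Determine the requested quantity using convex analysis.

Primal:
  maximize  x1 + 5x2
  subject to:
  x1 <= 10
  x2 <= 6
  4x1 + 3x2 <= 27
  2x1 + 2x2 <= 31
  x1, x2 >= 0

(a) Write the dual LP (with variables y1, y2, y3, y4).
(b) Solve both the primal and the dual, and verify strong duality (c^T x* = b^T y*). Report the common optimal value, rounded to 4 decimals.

The standard primal-dual pair for 'max c^T x s.t. A x <= b, x >= 0' is:
  Dual:  min b^T y  s.t.  A^T y >= c,  y >= 0.

So the dual LP is:
  minimize  10y1 + 6y2 + 27y3 + 31y4
  subject to:
    y1 + 4y3 + 2y4 >= 1
    y2 + 3y3 + 2y4 >= 5
    y1, y2, y3, y4 >= 0

Solving the primal: x* = (2.25, 6).
  primal value c^T x* = 32.25.
Solving the dual: y* = (0, 4.25, 0.25, 0).
  dual value b^T y* = 32.25.
Strong duality: c^T x* = b^T y*. Confirmed.

32.25


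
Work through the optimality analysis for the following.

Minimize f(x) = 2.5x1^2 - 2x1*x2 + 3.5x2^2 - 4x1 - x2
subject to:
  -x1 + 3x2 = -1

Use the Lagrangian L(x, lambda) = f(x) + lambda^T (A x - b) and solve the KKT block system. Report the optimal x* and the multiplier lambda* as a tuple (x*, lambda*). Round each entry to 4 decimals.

Form the Lagrangian:
  L(x, lambda) = (1/2) x^T Q x + c^T x + lambda^T (A x - b)
Stationarity (grad_x L = 0): Q x + c + A^T lambda = 0.
Primal feasibility: A x = b.

This gives the KKT block system:
  [ Q   A^T ] [ x     ]   [-c ]
  [ A    0  ] [ lambda ] = [ b ]

Solving the linear system:
  x*      = (1, 0)
  lambda* = (1)
  f(x*)   = -1.5

x* = (1, 0), lambda* = (1)


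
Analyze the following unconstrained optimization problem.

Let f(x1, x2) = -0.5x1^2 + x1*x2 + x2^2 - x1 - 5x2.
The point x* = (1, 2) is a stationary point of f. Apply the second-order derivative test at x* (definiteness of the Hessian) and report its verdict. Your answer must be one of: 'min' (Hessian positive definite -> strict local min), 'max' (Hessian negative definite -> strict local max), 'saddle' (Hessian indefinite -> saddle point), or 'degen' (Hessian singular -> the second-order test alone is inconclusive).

Compute the Hessian H = grad^2 f:
  H = [[-1, 1], [1, 2]]
Verify stationarity: grad f(x*) = H x* + g = (0, 0).
Eigenvalues of H: -1.3028, 2.3028.
Eigenvalues have mixed signs, so H is indefinite -> x* is a saddle point.

saddle


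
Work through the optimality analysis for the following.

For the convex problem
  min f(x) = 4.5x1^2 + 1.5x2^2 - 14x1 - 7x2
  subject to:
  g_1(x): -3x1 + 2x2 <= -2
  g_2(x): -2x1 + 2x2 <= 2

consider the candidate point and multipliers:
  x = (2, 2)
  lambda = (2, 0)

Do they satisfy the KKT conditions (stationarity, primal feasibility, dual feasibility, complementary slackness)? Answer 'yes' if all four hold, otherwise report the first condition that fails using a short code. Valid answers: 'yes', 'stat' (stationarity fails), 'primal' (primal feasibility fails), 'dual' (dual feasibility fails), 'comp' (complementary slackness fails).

Gradient of f: grad f(x) = Q x + c = (4, -1)
Constraint values g_i(x) = a_i^T x - b_i:
  g_1((2, 2)) = 0
  g_2((2, 2)) = -2
Stationarity residual: grad f(x) + sum_i lambda_i a_i = (-2, 3)
  -> stationarity FAILS
Primal feasibility (all g_i <= 0): OK
Dual feasibility (all lambda_i >= 0): OK
Complementary slackness (lambda_i * g_i(x) = 0 for all i): OK

Verdict: the first failing condition is stationarity -> stat.

stat


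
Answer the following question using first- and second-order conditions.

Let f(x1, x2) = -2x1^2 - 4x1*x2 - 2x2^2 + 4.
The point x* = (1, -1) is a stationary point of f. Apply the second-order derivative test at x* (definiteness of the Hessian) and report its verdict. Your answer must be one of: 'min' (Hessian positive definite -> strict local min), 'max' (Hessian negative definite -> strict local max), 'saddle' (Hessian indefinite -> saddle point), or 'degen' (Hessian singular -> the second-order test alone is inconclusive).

Compute the Hessian H = grad^2 f:
  H = [[-4, -4], [-4, -4]]
Verify stationarity: grad f(x*) = H x* + g = (0, 0).
Eigenvalues of H: -8, 0.
H has a zero eigenvalue (singular; negative semidefinite but not definite), so H is neither positive definite, negative definite, nor indefinite. The second-order test alone is inconclusive -> degen.
(Indeed, f is constant along the null direction of H through x*, so x* is not a strict local extremum.)

degen


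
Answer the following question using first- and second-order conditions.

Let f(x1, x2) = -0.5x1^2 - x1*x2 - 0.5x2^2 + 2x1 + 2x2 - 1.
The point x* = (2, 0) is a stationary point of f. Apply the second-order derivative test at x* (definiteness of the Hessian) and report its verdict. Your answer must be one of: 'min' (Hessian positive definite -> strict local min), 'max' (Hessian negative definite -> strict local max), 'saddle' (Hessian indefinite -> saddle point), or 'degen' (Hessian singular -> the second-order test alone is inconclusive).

Compute the Hessian H = grad^2 f:
  H = [[-1, -1], [-1, -1]]
Verify stationarity: grad f(x*) = H x* + g = (0, 0).
Eigenvalues of H: -2, 0.
H has a zero eigenvalue (singular; negative semidefinite but not definite), so H is neither positive definite, negative definite, nor indefinite. The second-order test alone is inconclusive -> degen.
(Indeed, f is constant along the null direction of H through x*, so x* is not a strict local extremum.)

degen


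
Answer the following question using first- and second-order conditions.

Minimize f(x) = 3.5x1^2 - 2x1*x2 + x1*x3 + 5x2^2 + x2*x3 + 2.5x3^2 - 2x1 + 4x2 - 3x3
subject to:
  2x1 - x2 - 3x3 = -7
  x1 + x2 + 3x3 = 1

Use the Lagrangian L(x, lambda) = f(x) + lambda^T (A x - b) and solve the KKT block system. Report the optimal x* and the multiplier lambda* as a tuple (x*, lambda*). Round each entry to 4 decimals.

Form the Lagrangian:
  L(x, lambda) = (1/2) x^T Q x + c^T x + lambda^T (A x - b)
Stationarity (grad_x L = 0): Q x + c + A^T lambda = 0.
Primal feasibility: A x = b.

This gives the KKT block system:
  [ Q   A^T ] [ x     ]   [-c ]
  [ A    0  ] [ lambda ] = [ b ]

Solving the linear system:
  x*      = (-2, -0.9101, 1.3034)
  lambda* = (4.3596, 4.1573)
  f(x*)   = 11.4045

x* = (-2, -0.9101, 1.3034), lambda* = (4.3596, 4.1573)


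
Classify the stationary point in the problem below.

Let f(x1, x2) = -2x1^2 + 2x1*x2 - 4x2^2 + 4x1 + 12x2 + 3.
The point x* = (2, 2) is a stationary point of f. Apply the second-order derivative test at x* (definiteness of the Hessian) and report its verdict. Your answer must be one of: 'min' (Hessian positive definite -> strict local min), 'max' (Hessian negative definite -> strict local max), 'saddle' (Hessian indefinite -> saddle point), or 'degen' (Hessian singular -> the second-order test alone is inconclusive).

Compute the Hessian H = grad^2 f:
  H = [[-4, 2], [2, -8]]
Verify stationarity: grad f(x*) = H x* + g = (0, 0).
Eigenvalues of H: -8.8284, -3.1716.
Both eigenvalues < 0, so H is negative definite -> x* is a strict local max.

max


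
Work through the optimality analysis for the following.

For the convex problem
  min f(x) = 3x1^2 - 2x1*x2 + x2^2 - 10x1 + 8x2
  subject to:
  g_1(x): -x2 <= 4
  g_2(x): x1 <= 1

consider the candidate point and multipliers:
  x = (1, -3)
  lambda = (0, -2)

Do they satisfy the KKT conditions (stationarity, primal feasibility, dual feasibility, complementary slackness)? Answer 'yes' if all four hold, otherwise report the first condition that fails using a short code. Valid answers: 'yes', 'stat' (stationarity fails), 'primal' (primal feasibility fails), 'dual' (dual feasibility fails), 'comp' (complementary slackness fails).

Gradient of f: grad f(x) = Q x + c = (2, 0)
Constraint values g_i(x) = a_i^T x - b_i:
  g_1((1, -3)) = -1
  g_2((1, -3)) = 0
Stationarity residual: grad f(x) + sum_i lambda_i a_i = (0, 0)
  -> stationarity OK
Primal feasibility (all g_i <= 0): OK
Dual feasibility (all lambda_i >= 0): FAILS
Complementary slackness (lambda_i * g_i(x) = 0 for all i): OK

Verdict: the first failing condition is dual_feasibility -> dual.

dual


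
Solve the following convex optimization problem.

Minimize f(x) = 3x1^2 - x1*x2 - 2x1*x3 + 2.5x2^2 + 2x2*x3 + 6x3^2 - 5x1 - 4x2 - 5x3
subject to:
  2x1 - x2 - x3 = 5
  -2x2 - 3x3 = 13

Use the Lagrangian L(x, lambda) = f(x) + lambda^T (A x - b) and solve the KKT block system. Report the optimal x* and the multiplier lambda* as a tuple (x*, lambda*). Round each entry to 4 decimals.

Form the Lagrangian:
  L(x, lambda) = (1/2) x^T Q x + c^T x + lambda^T (A x - b)
Stationarity (grad_x L = 0): Q x + c + A^T lambda = 0.
Primal feasibility: A x = b.

This gives the KKT block system:
  [ Q   A^T ] [ x     ]   [-c ]
  [ A    0  ] [ lambda ] = [ b ]

Solving the linear system:
  x*      = (-0.2203, -3.3217, -2.1189)
  lambda* = (-0.6189, -12.0035)
  f(x*)   = 92.0612

x* = (-0.2203, -3.3217, -2.1189), lambda* = (-0.6189, -12.0035)


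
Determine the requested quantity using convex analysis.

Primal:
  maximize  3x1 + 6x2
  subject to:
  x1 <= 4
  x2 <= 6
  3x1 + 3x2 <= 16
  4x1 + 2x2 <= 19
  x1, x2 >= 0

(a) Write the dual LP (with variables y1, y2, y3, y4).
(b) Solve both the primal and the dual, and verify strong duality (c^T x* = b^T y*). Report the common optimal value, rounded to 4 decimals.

The standard primal-dual pair for 'max c^T x s.t. A x <= b, x >= 0' is:
  Dual:  min b^T y  s.t.  A^T y >= c,  y >= 0.

So the dual LP is:
  minimize  4y1 + 6y2 + 16y3 + 19y4
  subject to:
    y1 + 3y3 + 4y4 >= 3
    y2 + 3y3 + 2y4 >= 6
    y1, y2, y3, y4 >= 0

Solving the primal: x* = (0, 5.3333).
  primal value c^T x* = 32.
Solving the dual: y* = (0, 0, 2, 0).
  dual value b^T y* = 32.
Strong duality: c^T x* = b^T y*. Confirmed.

32


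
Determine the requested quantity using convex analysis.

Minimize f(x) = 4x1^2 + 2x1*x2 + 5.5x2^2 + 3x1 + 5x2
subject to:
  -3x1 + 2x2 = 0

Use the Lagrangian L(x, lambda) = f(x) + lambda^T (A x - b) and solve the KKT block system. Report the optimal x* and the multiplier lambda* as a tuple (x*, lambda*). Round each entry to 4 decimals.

Form the Lagrangian:
  L(x, lambda) = (1/2) x^T Q x + c^T x + lambda^T (A x - b)
Stationarity (grad_x L = 0): Q x + c + A^T lambda = 0.
Primal feasibility: A x = b.

This gives the KKT block system:
  [ Q   A^T ] [ x     ]   [-c ]
  [ A    0  ] [ lambda ] = [ b ]

Solving the linear system:
  x*      = (-0.271, -0.4065)
  lambda* = (0.0065)
  f(x*)   = -1.4226

x* = (-0.271, -0.4065), lambda* = (0.0065)


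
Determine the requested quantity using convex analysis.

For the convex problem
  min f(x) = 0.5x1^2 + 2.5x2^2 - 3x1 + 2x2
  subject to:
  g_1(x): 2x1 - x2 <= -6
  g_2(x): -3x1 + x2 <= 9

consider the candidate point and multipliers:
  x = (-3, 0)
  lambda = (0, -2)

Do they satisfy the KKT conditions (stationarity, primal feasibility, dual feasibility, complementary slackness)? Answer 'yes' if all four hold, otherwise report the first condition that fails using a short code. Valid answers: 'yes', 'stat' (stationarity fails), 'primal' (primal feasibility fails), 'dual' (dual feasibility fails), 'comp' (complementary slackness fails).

Gradient of f: grad f(x) = Q x + c = (-6, 2)
Constraint values g_i(x) = a_i^T x - b_i:
  g_1((-3, 0)) = 0
  g_2((-3, 0)) = 0
Stationarity residual: grad f(x) + sum_i lambda_i a_i = (0, 0)
  -> stationarity OK
Primal feasibility (all g_i <= 0): OK
Dual feasibility (all lambda_i >= 0): FAILS
Complementary slackness (lambda_i * g_i(x) = 0 for all i): OK

Verdict: the first failing condition is dual_feasibility -> dual.

dual


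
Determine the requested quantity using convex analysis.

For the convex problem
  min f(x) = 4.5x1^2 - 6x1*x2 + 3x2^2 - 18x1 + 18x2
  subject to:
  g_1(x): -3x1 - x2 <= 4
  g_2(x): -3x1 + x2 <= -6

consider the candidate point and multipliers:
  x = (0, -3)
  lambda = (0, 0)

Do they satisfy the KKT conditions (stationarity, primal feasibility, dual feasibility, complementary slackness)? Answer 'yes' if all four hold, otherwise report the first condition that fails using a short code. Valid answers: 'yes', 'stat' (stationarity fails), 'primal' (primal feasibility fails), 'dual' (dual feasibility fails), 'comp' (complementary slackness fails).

Gradient of f: grad f(x) = Q x + c = (0, 0)
Constraint values g_i(x) = a_i^T x - b_i:
  g_1((0, -3)) = -1
  g_2((0, -3)) = 3
Stationarity residual: grad f(x) + sum_i lambda_i a_i = (0, 0)
  -> stationarity OK
Primal feasibility (all g_i <= 0): FAILS
Dual feasibility (all lambda_i >= 0): OK
Complementary slackness (lambda_i * g_i(x) = 0 for all i): OK

Verdict: the first failing condition is primal_feasibility -> primal.

primal


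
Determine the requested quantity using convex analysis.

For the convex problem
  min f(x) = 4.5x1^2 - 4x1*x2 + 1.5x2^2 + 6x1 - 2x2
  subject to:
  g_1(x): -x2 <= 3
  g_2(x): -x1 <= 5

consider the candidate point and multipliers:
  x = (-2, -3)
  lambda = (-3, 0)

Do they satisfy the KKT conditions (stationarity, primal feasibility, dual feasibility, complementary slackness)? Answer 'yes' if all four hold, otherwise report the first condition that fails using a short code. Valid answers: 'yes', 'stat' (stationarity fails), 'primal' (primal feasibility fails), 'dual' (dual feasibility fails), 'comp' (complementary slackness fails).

Gradient of f: grad f(x) = Q x + c = (0, -3)
Constraint values g_i(x) = a_i^T x - b_i:
  g_1((-2, -3)) = 0
  g_2((-2, -3)) = -3
Stationarity residual: grad f(x) + sum_i lambda_i a_i = (0, 0)
  -> stationarity OK
Primal feasibility (all g_i <= 0): OK
Dual feasibility (all lambda_i >= 0): FAILS
Complementary slackness (lambda_i * g_i(x) = 0 for all i): OK

Verdict: the first failing condition is dual_feasibility -> dual.

dual


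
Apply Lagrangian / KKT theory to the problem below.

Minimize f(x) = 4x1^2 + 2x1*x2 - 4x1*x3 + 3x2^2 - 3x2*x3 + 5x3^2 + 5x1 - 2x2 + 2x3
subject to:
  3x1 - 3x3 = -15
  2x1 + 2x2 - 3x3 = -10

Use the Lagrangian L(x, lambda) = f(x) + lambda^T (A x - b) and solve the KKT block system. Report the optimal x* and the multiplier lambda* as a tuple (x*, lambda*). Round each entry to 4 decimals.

Form the Lagrangian:
  L(x, lambda) = (1/2) x^T Q x + c^T x + lambda^T (A x - b)
Stationarity (grad_x L = 0): Q x + c + A^T lambda = 0.
Primal feasibility: A x = b.

This gives the KKT block system:
  [ Q   A^T ] [ x     ]   [-c ]
  [ A    0  ] [ lambda ] = [ b ]

Solving the linear system:
  x*      = (-3.1905, 0.9048, 1.8095)
  lambda* = (5.8571, 4.1905)
  f(x*)   = 57.8095

x* = (-3.1905, 0.9048, 1.8095), lambda* = (5.8571, 4.1905)


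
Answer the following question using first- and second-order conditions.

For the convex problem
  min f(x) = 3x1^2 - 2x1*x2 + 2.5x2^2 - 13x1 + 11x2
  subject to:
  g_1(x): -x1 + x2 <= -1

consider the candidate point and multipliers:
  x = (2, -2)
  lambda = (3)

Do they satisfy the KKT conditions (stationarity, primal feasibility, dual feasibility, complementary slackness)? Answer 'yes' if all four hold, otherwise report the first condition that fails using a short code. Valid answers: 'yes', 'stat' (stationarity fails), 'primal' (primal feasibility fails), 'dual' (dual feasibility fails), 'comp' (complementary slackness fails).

Gradient of f: grad f(x) = Q x + c = (3, -3)
Constraint values g_i(x) = a_i^T x - b_i:
  g_1((2, -2)) = -3
Stationarity residual: grad f(x) + sum_i lambda_i a_i = (0, 0)
  -> stationarity OK
Primal feasibility (all g_i <= 0): OK
Dual feasibility (all lambda_i >= 0): OK
Complementary slackness (lambda_i * g_i(x) = 0 for all i): FAILS

Verdict: the first failing condition is complementary_slackness -> comp.

comp


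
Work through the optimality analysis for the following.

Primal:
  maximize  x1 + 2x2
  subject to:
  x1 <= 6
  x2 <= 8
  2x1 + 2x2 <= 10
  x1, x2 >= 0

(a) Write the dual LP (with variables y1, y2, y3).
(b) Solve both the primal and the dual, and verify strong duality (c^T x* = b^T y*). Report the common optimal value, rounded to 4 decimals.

The standard primal-dual pair for 'max c^T x s.t. A x <= b, x >= 0' is:
  Dual:  min b^T y  s.t.  A^T y >= c,  y >= 0.

So the dual LP is:
  minimize  6y1 + 8y2 + 10y3
  subject to:
    y1 + 2y3 >= 1
    y2 + 2y3 >= 2
    y1, y2, y3 >= 0

Solving the primal: x* = (0, 5).
  primal value c^T x* = 10.
Solving the dual: y* = (0, 0, 1).
  dual value b^T y* = 10.
Strong duality: c^T x* = b^T y*. Confirmed.

10


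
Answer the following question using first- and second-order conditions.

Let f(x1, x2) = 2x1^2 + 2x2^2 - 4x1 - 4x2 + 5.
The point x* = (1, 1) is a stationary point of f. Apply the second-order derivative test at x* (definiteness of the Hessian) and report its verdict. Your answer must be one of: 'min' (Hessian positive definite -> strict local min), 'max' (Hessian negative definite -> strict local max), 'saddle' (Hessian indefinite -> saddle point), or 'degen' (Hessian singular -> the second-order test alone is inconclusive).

Compute the Hessian H = grad^2 f:
  H = [[4, 0], [0, 4]]
Verify stationarity: grad f(x*) = H x* + g = (0, 0).
Eigenvalues of H: 4, 4.
Both eigenvalues > 0, so H is positive definite -> x* is a strict local min.

min


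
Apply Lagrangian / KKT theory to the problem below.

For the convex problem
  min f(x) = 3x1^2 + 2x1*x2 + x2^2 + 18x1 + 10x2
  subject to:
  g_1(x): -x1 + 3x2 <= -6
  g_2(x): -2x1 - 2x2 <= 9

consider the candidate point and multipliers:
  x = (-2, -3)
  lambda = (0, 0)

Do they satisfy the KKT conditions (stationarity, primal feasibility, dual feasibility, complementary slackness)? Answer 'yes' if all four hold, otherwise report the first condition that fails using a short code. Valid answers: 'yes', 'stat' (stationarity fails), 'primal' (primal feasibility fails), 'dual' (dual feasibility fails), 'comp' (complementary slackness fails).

Gradient of f: grad f(x) = Q x + c = (0, 0)
Constraint values g_i(x) = a_i^T x - b_i:
  g_1((-2, -3)) = -1
  g_2((-2, -3)) = 1
Stationarity residual: grad f(x) + sum_i lambda_i a_i = (0, 0)
  -> stationarity OK
Primal feasibility (all g_i <= 0): FAILS
Dual feasibility (all lambda_i >= 0): OK
Complementary slackness (lambda_i * g_i(x) = 0 for all i): OK

Verdict: the first failing condition is primal_feasibility -> primal.

primal


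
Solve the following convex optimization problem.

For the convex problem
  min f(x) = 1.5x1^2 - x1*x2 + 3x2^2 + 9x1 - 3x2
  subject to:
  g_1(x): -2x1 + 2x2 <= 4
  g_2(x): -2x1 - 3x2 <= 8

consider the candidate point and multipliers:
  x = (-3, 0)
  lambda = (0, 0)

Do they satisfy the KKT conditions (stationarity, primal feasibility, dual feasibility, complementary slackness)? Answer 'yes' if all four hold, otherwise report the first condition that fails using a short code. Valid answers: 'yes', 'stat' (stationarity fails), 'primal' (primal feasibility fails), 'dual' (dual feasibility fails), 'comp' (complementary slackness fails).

Gradient of f: grad f(x) = Q x + c = (0, 0)
Constraint values g_i(x) = a_i^T x - b_i:
  g_1((-3, 0)) = 2
  g_2((-3, 0)) = -2
Stationarity residual: grad f(x) + sum_i lambda_i a_i = (0, 0)
  -> stationarity OK
Primal feasibility (all g_i <= 0): FAILS
Dual feasibility (all lambda_i >= 0): OK
Complementary slackness (lambda_i * g_i(x) = 0 for all i): OK

Verdict: the first failing condition is primal_feasibility -> primal.

primal


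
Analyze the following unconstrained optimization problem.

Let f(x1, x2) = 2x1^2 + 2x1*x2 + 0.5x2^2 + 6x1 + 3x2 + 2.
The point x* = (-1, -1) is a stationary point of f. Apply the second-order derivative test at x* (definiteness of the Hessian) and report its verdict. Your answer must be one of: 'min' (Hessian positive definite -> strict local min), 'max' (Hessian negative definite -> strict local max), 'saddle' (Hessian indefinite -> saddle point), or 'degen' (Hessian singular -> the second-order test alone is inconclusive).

Compute the Hessian H = grad^2 f:
  H = [[4, 2], [2, 1]]
Verify stationarity: grad f(x*) = H x* + g = (0, 0).
Eigenvalues of H: 0, 5.
H has a zero eigenvalue (singular; positive semidefinite but not definite), so H is neither positive definite, negative definite, nor indefinite. The second-order test alone is inconclusive -> degen.
(Indeed, f is constant along the null direction of H through x*, so x* is not a strict local extremum.)

degen


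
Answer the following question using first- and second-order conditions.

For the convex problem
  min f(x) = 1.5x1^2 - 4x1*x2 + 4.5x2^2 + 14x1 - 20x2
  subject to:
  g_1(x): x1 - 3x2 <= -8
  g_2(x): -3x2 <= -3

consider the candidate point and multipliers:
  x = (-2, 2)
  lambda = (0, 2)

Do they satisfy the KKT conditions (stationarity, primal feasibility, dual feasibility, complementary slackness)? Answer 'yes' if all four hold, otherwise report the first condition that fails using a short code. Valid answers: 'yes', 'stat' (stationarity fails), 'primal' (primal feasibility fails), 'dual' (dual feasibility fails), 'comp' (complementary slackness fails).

Gradient of f: grad f(x) = Q x + c = (0, 6)
Constraint values g_i(x) = a_i^T x - b_i:
  g_1((-2, 2)) = 0
  g_2((-2, 2)) = -3
Stationarity residual: grad f(x) + sum_i lambda_i a_i = (0, 0)
  -> stationarity OK
Primal feasibility (all g_i <= 0): OK
Dual feasibility (all lambda_i >= 0): OK
Complementary slackness (lambda_i * g_i(x) = 0 for all i): FAILS

Verdict: the first failing condition is complementary_slackness -> comp.

comp


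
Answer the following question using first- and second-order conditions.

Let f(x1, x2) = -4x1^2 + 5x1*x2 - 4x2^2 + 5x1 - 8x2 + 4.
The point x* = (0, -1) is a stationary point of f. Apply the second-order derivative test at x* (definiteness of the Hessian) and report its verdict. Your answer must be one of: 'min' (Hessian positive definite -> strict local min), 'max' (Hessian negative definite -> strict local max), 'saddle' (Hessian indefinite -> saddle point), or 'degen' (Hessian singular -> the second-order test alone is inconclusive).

Compute the Hessian H = grad^2 f:
  H = [[-8, 5], [5, -8]]
Verify stationarity: grad f(x*) = H x* + g = (0, 0).
Eigenvalues of H: -13, -3.
Both eigenvalues < 0, so H is negative definite -> x* is a strict local max.

max


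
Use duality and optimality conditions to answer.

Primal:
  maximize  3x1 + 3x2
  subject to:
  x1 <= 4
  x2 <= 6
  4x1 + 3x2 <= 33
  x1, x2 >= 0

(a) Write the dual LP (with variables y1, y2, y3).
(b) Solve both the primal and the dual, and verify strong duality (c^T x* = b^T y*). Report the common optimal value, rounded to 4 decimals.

The standard primal-dual pair for 'max c^T x s.t. A x <= b, x >= 0' is:
  Dual:  min b^T y  s.t.  A^T y >= c,  y >= 0.

So the dual LP is:
  minimize  4y1 + 6y2 + 33y3
  subject to:
    y1 + 4y3 >= 3
    y2 + 3y3 >= 3
    y1, y2, y3 >= 0

Solving the primal: x* = (3.75, 6).
  primal value c^T x* = 29.25.
Solving the dual: y* = (0, 0.75, 0.75).
  dual value b^T y* = 29.25.
Strong duality: c^T x* = b^T y*. Confirmed.

29.25


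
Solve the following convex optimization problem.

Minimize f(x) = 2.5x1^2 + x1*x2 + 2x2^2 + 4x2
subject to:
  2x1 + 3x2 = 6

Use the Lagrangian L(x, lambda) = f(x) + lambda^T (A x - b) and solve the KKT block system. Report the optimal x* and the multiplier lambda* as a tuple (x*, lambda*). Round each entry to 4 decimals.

Form the Lagrangian:
  L(x, lambda) = (1/2) x^T Q x + c^T x + lambda^T (A x - b)
Stationarity (grad_x L = 0): Q x + c + A^T lambda = 0.
Primal feasibility: A x = b.

This gives the KKT block system:
  [ Q   A^T ] [ x     ]   [-c ]
  [ A    0  ] [ lambda ] = [ b ]

Solving the linear system:
  x*      = (1.102, 1.2653)
  lambda* = (-3.3878)
  f(x*)   = 12.6939

x* = (1.102, 1.2653), lambda* = (-3.3878)


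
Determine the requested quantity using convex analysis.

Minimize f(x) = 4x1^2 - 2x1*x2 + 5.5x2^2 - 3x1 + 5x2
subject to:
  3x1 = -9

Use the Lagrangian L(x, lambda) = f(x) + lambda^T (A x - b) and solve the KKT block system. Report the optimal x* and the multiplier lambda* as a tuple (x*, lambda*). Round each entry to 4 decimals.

Form the Lagrangian:
  L(x, lambda) = (1/2) x^T Q x + c^T x + lambda^T (A x - b)
Stationarity (grad_x L = 0): Q x + c + A^T lambda = 0.
Primal feasibility: A x = b.

This gives the KKT block system:
  [ Q   A^T ] [ x     ]   [-c ]
  [ A    0  ] [ lambda ] = [ b ]

Solving the linear system:
  x*      = (-3, -1)
  lambda* = (8.3333)
  f(x*)   = 39.5

x* = (-3, -1), lambda* = (8.3333)


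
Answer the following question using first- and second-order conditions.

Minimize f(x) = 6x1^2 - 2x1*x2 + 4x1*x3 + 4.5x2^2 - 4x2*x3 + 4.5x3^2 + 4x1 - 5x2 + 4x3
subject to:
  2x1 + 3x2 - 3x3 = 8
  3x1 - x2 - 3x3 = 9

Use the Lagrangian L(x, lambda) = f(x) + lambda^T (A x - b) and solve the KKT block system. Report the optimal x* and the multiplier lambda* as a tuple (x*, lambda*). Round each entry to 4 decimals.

Form the Lagrangian:
  L(x, lambda) = (1/2) x^T Q x + c^T x + lambda^T (A x - b)
Stationarity (grad_x L = 0): Q x + c + A^T lambda = 0.
Primal feasibility: A x = b.

This gives the KKT block system:
  [ Q   A^T ] [ x     ]   [-c ]
  [ A    0  ] [ lambda ] = [ b ]

Solving the linear system:
  x*      = (1.0372, 0.0093, -1.9659)
  lambda* = (-1.0166, -2.1771)
  f(x*)   = 11.9829

x* = (1.0372, 0.0093, -1.9659), lambda* = (-1.0166, -2.1771)


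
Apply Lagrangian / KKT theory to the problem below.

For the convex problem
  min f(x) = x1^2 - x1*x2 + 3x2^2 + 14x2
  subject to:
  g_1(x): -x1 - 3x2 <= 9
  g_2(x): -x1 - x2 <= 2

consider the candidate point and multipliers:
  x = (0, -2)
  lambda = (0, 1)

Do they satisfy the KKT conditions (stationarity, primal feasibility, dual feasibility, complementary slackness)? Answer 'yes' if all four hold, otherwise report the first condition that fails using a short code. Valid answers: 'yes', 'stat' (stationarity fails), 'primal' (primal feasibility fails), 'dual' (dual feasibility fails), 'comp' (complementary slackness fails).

Gradient of f: grad f(x) = Q x + c = (2, 2)
Constraint values g_i(x) = a_i^T x - b_i:
  g_1((0, -2)) = -3
  g_2((0, -2)) = 0
Stationarity residual: grad f(x) + sum_i lambda_i a_i = (1, 1)
  -> stationarity FAILS
Primal feasibility (all g_i <= 0): OK
Dual feasibility (all lambda_i >= 0): OK
Complementary slackness (lambda_i * g_i(x) = 0 for all i): OK

Verdict: the first failing condition is stationarity -> stat.

stat


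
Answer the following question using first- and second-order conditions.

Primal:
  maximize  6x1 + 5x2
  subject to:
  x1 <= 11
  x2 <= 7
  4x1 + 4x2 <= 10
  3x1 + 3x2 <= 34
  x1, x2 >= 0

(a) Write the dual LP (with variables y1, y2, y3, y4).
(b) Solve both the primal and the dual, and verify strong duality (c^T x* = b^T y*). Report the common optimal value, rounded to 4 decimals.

The standard primal-dual pair for 'max c^T x s.t. A x <= b, x >= 0' is:
  Dual:  min b^T y  s.t.  A^T y >= c,  y >= 0.

So the dual LP is:
  minimize  11y1 + 7y2 + 10y3 + 34y4
  subject to:
    y1 + 4y3 + 3y4 >= 6
    y2 + 4y3 + 3y4 >= 5
    y1, y2, y3, y4 >= 0

Solving the primal: x* = (2.5, 0).
  primal value c^T x* = 15.
Solving the dual: y* = (0, 0, 1.5, 0).
  dual value b^T y* = 15.
Strong duality: c^T x* = b^T y*. Confirmed.

15


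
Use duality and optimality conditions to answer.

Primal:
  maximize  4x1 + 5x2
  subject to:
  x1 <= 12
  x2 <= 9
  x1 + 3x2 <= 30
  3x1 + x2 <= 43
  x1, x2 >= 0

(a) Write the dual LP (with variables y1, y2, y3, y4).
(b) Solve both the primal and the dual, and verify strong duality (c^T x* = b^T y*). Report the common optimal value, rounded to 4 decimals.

The standard primal-dual pair for 'max c^T x s.t. A x <= b, x >= 0' is:
  Dual:  min b^T y  s.t.  A^T y >= c,  y >= 0.

So the dual LP is:
  minimize  12y1 + 9y2 + 30y3 + 43y4
  subject to:
    y1 + y3 + 3y4 >= 4
    y2 + 3y3 + y4 >= 5
    y1, y2, y3, y4 >= 0

Solving the primal: x* = (12, 6).
  primal value c^T x* = 78.
Solving the dual: y* = (2.3333, 0, 1.6667, 0).
  dual value b^T y* = 78.
Strong duality: c^T x* = b^T y*. Confirmed.

78


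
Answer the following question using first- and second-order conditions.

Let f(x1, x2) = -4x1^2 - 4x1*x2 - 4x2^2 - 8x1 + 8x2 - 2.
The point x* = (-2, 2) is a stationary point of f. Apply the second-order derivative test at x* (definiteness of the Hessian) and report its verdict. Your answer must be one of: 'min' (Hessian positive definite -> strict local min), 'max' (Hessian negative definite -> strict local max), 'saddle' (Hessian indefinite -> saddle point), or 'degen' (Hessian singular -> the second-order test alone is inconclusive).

Compute the Hessian H = grad^2 f:
  H = [[-8, -4], [-4, -8]]
Verify stationarity: grad f(x*) = H x* + g = (0, 0).
Eigenvalues of H: -12, -4.
Both eigenvalues < 0, so H is negative definite -> x* is a strict local max.

max


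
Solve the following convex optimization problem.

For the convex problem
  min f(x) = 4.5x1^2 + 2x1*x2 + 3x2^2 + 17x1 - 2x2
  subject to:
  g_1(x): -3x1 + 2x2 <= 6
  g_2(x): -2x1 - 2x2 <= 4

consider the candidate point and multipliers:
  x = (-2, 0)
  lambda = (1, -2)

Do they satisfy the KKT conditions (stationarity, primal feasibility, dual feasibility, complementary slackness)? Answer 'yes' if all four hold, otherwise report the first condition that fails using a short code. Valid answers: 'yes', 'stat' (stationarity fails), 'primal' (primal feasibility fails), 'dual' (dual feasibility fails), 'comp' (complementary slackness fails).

Gradient of f: grad f(x) = Q x + c = (-1, -6)
Constraint values g_i(x) = a_i^T x - b_i:
  g_1((-2, 0)) = 0
  g_2((-2, 0)) = 0
Stationarity residual: grad f(x) + sum_i lambda_i a_i = (0, 0)
  -> stationarity OK
Primal feasibility (all g_i <= 0): OK
Dual feasibility (all lambda_i >= 0): FAILS
Complementary slackness (lambda_i * g_i(x) = 0 for all i): OK

Verdict: the first failing condition is dual_feasibility -> dual.

dual


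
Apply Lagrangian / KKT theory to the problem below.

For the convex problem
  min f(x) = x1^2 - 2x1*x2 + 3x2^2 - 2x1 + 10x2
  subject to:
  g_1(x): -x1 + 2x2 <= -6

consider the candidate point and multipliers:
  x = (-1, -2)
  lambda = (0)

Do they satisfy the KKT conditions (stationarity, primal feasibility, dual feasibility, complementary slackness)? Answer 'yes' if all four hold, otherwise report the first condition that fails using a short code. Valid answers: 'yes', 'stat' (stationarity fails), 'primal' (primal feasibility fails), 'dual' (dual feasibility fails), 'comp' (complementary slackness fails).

Gradient of f: grad f(x) = Q x + c = (0, 0)
Constraint values g_i(x) = a_i^T x - b_i:
  g_1((-1, -2)) = 3
Stationarity residual: grad f(x) + sum_i lambda_i a_i = (0, 0)
  -> stationarity OK
Primal feasibility (all g_i <= 0): FAILS
Dual feasibility (all lambda_i >= 0): OK
Complementary slackness (lambda_i * g_i(x) = 0 for all i): OK

Verdict: the first failing condition is primal_feasibility -> primal.

primal


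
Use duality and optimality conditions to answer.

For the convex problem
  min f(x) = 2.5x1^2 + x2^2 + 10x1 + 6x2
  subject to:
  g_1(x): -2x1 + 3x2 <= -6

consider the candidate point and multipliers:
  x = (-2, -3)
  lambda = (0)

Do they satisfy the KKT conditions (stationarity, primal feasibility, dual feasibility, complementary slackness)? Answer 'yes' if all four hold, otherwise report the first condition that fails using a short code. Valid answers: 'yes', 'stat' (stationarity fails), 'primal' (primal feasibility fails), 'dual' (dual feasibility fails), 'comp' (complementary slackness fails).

Gradient of f: grad f(x) = Q x + c = (0, 0)
Constraint values g_i(x) = a_i^T x - b_i:
  g_1((-2, -3)) = 1
Stationarity residual: grad f(x) + sum_i lambda_i a_i = (0, 0)
  -> stationarity OK
Primal feasibility (all g_i <= 0): FAILS
Dual feasibility (all lambda_i >= 0): OK
Complementary slackness (lambda_i * g_i(x) = 0 for all i): OK

Verdict: the first failing condition is primal_feasibility -> primal.

primal


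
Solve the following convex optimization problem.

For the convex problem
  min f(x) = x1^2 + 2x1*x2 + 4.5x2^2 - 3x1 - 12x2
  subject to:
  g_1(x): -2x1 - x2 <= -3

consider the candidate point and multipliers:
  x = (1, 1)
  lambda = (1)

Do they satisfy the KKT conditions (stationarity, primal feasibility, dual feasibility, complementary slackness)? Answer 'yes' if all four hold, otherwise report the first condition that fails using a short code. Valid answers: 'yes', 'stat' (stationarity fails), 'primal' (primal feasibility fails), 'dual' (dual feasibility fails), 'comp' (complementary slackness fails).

Gradient of f: grad f(x) = Q x + c = (1, -1)
Constraint values g_i(x) = a_i^T x - b_i:
  g_1((1, 1)) = 0
Stationarity residual: grad f(x) + sum_i lambda_i a_i = (-1, -2)
  -> stationarity FAILS
Primal feasibility (all g_i <= 0): OK
Dual feasibility (all lambda_i >= 0): OK
Complementary slackness (lambda_i * g_i(x) = 0 for all i): OK

Verdict: the first failing condition is stationarity -> stat.

stat


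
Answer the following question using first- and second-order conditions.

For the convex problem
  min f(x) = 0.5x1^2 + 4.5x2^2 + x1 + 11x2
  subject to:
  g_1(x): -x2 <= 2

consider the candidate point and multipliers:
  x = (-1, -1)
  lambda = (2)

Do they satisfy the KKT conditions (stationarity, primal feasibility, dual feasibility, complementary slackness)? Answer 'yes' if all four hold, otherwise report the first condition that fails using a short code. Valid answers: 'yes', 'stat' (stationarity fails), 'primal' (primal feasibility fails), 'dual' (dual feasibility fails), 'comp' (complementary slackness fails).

Gradient of f: grad f(x) = Q x + c = (0, 2)
Constraint values g_i(x) = a_i^T x - b_i:
  g_1((-1, -1)) = -1
Stationarity residual: grad f(x) + sum_i lambda_i a_i = (0, 0)
  -> stationarity OK
Primal feasibility (all g_i <= 0): OK
Dual feasibility (all lambda_i >= 0): OK
Complementary slackness (lambda_i * g_i(x) = 0 for all i): FAILS

Verdict: the first failing condition is complementary_slackness -> comp.

comp


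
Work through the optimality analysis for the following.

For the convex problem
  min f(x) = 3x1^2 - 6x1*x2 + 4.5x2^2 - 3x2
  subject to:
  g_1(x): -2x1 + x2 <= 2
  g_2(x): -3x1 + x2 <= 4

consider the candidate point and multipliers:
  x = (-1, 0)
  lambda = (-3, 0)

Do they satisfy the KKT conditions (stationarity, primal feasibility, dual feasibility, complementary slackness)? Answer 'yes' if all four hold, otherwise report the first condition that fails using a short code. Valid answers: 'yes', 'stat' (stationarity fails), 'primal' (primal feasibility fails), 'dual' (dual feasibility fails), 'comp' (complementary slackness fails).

Gradient of f: grad f(x) = Q x + c = (-6, 3)
Constraint values g_i(x) = a_i^T x - b_i:
  g_1((-1, 0)) = 0
  g_2((-1, 0)) = -1
Stationarity residual: grad f(x) + sum_i lambda_i a_i = (0, 0)
  -> stationarity OK
Primal feasibility (all g_i <= 0): OK
Dual feasibility (all lambda_i >= 0): FAILS
Complementary slackness (lambda_i * g_i(x) = 0 for all i): OK

Verdict: the first failing condition is dual_feasibility -> dual.

dual


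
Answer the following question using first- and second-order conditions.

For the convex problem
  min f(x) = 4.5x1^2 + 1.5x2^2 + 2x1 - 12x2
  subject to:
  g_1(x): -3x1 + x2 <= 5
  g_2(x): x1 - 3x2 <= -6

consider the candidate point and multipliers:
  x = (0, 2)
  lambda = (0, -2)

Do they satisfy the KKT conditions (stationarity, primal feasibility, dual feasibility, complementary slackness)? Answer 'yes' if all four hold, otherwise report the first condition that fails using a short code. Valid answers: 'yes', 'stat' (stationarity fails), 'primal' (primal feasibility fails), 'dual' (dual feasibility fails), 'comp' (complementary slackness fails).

Gradient of f: grad f(x) = Q x + c = (2, -6)
Constraint values g_i(x) = a_i^T x - b_i:
  g_1((0, 2)) = -3
  g_2((0, 2)) = 0
Stationarity residual: grad f(x) + sum_i lambda_i a_i = (0, 0)
  -> stationarity OK
Primal feasibility (all g_i <= 0): OK
Dual feasibility (all lambda_i >= 0): FAILS
Complementary slackness (lambda_i * g_i(x) = 0 for all i): OK

Verdict: the first failing condition is dual_feasibility -> dual.

dual


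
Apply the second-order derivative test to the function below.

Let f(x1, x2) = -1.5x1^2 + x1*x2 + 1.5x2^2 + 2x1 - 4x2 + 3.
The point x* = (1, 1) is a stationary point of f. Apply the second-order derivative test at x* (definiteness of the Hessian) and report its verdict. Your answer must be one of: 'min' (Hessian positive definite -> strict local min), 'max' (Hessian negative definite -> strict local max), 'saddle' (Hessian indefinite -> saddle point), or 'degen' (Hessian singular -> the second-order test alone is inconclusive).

Compute the Hessian H = grad^2 f:
  H = [[-3, 1], [1, 3]]
Verify stationarity: grad f(x*) = H x* + g = (0, 0).
Eigenvalues of H: -3.1623, 3.1623.
Eigenvalues have mixed signs, so H is indefinite -> x* is a saddle point.

saddle


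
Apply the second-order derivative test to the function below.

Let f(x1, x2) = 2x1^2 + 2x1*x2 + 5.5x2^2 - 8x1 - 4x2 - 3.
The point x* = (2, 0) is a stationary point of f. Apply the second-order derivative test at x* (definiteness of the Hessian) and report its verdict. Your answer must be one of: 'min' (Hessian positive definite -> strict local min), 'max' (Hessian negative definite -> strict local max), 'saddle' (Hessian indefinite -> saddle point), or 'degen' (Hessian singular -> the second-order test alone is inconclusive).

Compute the Hessian H = grad^2 f:
  H = [[4, 2], [2, 11]]
Verify stationarity: grad f(x*) = H x* + g = (0, 0).
Eigenvalues of H: 3.4689, 11.5311.
Both eigenvalues > 0, so H is positive definite -> x* is a strict local min.

min


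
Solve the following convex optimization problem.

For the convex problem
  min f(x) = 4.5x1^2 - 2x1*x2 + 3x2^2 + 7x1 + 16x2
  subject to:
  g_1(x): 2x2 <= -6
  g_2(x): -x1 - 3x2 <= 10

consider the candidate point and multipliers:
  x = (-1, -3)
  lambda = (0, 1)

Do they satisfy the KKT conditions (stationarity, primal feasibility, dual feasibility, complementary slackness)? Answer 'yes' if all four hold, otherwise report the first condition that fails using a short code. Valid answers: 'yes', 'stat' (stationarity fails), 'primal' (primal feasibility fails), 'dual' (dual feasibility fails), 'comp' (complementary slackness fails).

Gradient of f: grad f(x) = Q x + c = (4, 0)
Constraint values g_i(x) = a_i^T x - b_i:
  g_1((-1, -3)) = 0
  g_2((-1, -3)) = 0
Stationarity residual: grad f(x) + sum_i lambda_i a_i = (3, -3)
  -> stationarity FAILS
Primal feasibility (all g_i <= 0): OK
Dual feasibility (all lambda_i >= 0): OK
Complementary slackness (lambda_i * g_i(x) = 0 for all i): OK

Verdict: the first failing condition is stationarity -> stat.

stat


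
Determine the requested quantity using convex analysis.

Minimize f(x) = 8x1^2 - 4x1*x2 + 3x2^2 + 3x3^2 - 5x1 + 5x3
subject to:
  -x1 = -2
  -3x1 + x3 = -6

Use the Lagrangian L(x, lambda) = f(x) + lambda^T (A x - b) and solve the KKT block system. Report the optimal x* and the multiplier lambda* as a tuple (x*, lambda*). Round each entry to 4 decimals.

Form the Lagrangian:
  L(x, lambda) = (1/2) x^T Q x + c^T x + lambda^T (A x - b)
Stationarity (grad_x L = 0): Q x + c + A^T lambda = 0.
Primal feasibility: A x = b.

This gives the KKT block system:
  [ Q   A^T ] [ x     ]   [-c ]
  [ A    0  ] [ lambda ] = [ b ]

Solving the linear system:
  x*      = (2, 1.3333, 0)
  lambda* = (36.6667, -5)
  f(x*)   = 16.6667

x* = (2, 1.3333, 0), lambda* = (36.6667, -5)


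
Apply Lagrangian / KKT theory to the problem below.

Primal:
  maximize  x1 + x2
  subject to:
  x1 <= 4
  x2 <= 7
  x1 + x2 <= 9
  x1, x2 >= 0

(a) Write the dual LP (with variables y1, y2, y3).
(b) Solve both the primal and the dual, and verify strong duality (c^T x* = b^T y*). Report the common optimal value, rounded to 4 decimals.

The standard primal-dual pair for 'max c^T x s.t. A x <= b, x >= 0' is:
  Dual:  min b^T y  s.t.  A^T y >= c,  y >= 0.

So the dual LP is:
  minimize  4y1 + 7y2 + 9y3
  subject to:
    y1 + y3 >= 1
    y2 + y3 >= 1
    y1, y2, y3 >= 0

Solving the primal: x* = (2, 7).
  primal value c^T x* = 9.
Solving the dual: y* = (0, 0, 1).
  dual value b^T y* = 9.
Strong duality: c^T x* = b^T y*. Confirmed.

9
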